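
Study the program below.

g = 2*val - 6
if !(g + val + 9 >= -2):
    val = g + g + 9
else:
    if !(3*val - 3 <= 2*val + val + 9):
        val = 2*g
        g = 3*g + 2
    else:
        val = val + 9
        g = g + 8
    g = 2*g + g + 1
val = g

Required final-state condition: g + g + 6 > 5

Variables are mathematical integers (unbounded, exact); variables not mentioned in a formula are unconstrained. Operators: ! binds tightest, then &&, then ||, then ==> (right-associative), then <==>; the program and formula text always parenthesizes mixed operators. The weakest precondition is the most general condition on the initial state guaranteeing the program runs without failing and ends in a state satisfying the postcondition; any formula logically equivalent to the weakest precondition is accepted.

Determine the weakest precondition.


Working backward. After the program, the postcondition g + g + 6 > 5 must hold; in canonical form it is 2*g > -1.
Before val := g: 2*g > -1
Then branch requires 2*g > -1; else branch requires 6*g > -51.
Before the if: ((!(g + val >= -11)) ==> 2*g > -1) && (g + val >= -11 ==> 6*g > -51)
Before g := 2*val - 6: ((!(3*val >= -5)) ==> 4*val > 11) && (3*val >= -5 ==> 12*val > -15)
Answer: WP = ((!(3*val >= -5)) ==> 4*val > 11) && (3*val >= -5 ==> 12*val > -15)


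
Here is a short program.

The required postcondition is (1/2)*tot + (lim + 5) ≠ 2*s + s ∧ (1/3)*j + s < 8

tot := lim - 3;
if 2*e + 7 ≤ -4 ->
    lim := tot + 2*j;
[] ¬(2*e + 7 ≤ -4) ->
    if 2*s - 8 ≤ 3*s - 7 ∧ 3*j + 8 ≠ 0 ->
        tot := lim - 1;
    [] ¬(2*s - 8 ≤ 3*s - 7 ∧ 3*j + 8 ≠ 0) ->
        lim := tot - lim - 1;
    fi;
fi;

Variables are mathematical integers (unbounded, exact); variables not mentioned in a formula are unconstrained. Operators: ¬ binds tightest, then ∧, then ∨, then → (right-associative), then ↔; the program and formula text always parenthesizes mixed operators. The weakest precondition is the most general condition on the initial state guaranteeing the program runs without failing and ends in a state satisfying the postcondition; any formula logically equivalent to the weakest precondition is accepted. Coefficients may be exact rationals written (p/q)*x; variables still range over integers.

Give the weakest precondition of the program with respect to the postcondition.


Working backward. After the program, the postcondition (1/2)*tot + (lim + 5) ≠ 2*s + s ∧ (1/3)*j + s < 8 must hold; in canonical form it is lim + (1/2)*tot ≠ 3*s - 5 ∧ (1/3)*j + s < 8.
Then branch requires 2*j + (3/2)*tot ≠ 3*s - 5 ∧ (1/3)*j + s < 8; else branch requires ((s ≥ -1 ∧ 3*j ≠ -8) → ((3/2)*lim ≠ 3*s - 9/2 ∧ (1/3)*j + s < 8)) ∧ ((¬(s ≥ -1 ∧ 3*j ≠ -8)) → ((3/2)*tot ≠ lim + 3*s - 4 ∧ (1/3)*j + s < 8)).
Before the if: (2*e ≤ -11 → (2*j + (3/2)*tot ≠ 3*s - 5 ∧ (1/3)*j + s < 8)) ∧ ((¬(2*e ≤ -11)) → (((s ≥ -1 ∧ 3*j ≠ -8) → ((3/2)*lim ≠ 3*s - 9/2 ∧ (1/3)*j + s < 8)) ∧ ((¬(s ≥ -1 ∧ 3*j ≠ -8)) → ((3/2)*tot ≠ lim + 3*s - 4 ∧ (1/3)*j + s < 8))))
Before tot := lim - 3: (2*e ≤ -11 → (2*j + (3/2)*lim ≠ 3*s - 1/2 ∧ (1/3)*j + s < 8)) ∧ ((¬(2*e ≤ -11)) → (((s ≥ -1 ∧ 3*j ≠ -8) → ((3/2)*lim ≠ 3*s - 9/2 ∧ (1/3)*j + s < 8)) ∧ ((¬(s ≥ -1 ∧ 3*j ≠ -8)) → ((1/2)*lim ≠ 3*s + 1/2 ∧ (1/3)*j + s < 8))))
Answer: WP = (2*e ≤ -11 → (2*j + (3/2)*lim ≠ 3*s - 1/2 ∧ (1/3)*j + s < 8)) ∧ ((¬(2*e ≤ -11)) → (((s ≥ -1 ∧ 3*j ≠ -8) → ((3/2)*lim ≠ 3*s - 9/2 ∧ (1/3)*j + s < 8)) ∧ ((¬(s ≥ -1 ∧ 3*j ≠ -8)) → ((1/2)*lim ≠ 3*s + 1/2 ∧ (1/3)*j + s < 8))))


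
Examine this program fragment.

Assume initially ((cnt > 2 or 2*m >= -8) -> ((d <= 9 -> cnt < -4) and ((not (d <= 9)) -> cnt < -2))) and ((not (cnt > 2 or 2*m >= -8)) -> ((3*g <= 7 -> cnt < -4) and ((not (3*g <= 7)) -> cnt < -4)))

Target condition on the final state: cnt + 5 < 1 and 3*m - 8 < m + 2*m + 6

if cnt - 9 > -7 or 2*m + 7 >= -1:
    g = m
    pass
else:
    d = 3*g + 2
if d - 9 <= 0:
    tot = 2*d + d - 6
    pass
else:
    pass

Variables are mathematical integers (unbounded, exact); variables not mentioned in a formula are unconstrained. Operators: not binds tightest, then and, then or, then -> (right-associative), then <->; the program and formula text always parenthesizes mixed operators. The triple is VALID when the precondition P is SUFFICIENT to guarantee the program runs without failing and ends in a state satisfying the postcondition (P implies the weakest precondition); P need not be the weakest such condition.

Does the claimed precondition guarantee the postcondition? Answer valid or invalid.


Working backward. After the program, the postcondition cnt + 5 < 1 and 3*m - 8 < m + 2*m + 6 must hold; in canonical form it is cnt < -4.
Then branch requires cnt < -4; else branch requires cnt < -4.
Before the if: (d <= 9 -> cnt < -4) and ((not (d <= 9)) -> cnt < -4)
Then branch requires (d <= 9 -> cnt < -4) and ((not (d <= 9)) -> cnt < -4); else branch requires (3*g <= 7 -> cnt < -4) and ((not (3*g <= 7)) -> cnt < -4).
Before the if: ((cnt > 2 or 2*m >= -8) -> ((d <= 9 -> cnt < -4) and ((not (d <= 9)) -> cnt < -4))) and ((not (cnt > 2 or 2*m >= -8)) -> ((3*g <= 7 -> cnt < -4) and ((not (3*g <= 7)) -> cnt < -4)))
The weakest precondition is ((cnt > 2 or 2*m >= -8) -> ((d <= 9 -> cnt < -4) and ((not (d <= 9)) -> cnt < -4))) and ((not (cnt > 2 or 2*m >= -8)) -> ((3*g <= 7 -> cnt < -4) and ((not (3*g <= 7)) -> cnt < -4))).
Check whether ((cnt > 2 or 2*m >= -8) -> ((d <= 9 -> cnt < -4) and ((not (d <= 9)) -> cnt < -2))) and ((not (cnt > 2 or 2*m >= -8)) -> ((3*g <= 7 -> cnt < -4) and ((not (3*g <= 7)) -> cnt < -4))) implies it.
Countermodel: at the initial state cnt = -4, d = 10, g = 0, m = -4, the precondition holds but the weakest precondition fails.
Answer: invalid


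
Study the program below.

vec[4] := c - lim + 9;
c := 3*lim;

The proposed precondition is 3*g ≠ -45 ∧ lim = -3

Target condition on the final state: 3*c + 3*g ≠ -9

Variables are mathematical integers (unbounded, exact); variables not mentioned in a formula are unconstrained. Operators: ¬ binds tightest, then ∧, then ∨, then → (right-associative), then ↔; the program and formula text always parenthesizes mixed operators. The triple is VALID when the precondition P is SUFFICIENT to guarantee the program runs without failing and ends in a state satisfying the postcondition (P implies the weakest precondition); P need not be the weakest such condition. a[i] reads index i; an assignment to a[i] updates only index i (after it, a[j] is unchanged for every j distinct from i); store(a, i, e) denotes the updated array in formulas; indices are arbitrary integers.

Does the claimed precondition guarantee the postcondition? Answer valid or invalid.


Working backward. After the program, 3*c + 3*g ≠ -9 must hold.
Before c := 3*lim: 3*g + 9*lim ≠ -9
Before vec[4] := c - lim + 9: 3*g + 9*lim ≠ -9
The weakest precondition is 3*g + 9*lim ≠ -9.
Check whether 3*g ≠ -45 ∧ lim = -3 implies it.
Countermodel: at the initial state g = 6, lim = -3, the precondition holds but the weakest precondition fails.
Answer: invalid


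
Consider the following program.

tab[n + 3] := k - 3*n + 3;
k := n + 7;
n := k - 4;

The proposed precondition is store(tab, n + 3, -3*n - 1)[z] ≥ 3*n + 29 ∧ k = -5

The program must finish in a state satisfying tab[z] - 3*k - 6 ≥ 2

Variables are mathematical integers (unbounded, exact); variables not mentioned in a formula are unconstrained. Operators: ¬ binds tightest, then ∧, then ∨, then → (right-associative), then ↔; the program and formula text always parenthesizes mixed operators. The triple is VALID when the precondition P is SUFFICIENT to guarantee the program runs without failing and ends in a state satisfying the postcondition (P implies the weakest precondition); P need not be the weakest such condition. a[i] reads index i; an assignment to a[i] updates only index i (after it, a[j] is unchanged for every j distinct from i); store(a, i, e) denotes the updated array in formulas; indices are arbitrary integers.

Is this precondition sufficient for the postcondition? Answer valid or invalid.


Working backward. After the program, the postcondition tab[z] - 3*k - 6 ≥ 2 must hold; in canonical form it is tab[z] ≥ 3*k + 8.
Before n := k - 4: tab[z] ≥ 3*k + 8
Before k := n + 7: tab[z] ≥ 3*n + 29
Before tab[n + 3] := k - 3*n + 3: store(tab, n + 3, k - 3*n + 3)[z] ≥ 3*n + 29
The weakest precondition is store(tab, n + 3, k - 3*n + 3)[z] ≥ 3*n + 29.
Check whether store(tab, n + 3, -3*n - 1)[z] ≥ 3*n + 29 ∧ k = -5 implies it.
Countermodel: at the initial state k = -5, n = -5, tab = {[-2] = 2, elsewhere 2}, z = -2, the precondition holds but the weakest precondition fails.
Answer: invalid


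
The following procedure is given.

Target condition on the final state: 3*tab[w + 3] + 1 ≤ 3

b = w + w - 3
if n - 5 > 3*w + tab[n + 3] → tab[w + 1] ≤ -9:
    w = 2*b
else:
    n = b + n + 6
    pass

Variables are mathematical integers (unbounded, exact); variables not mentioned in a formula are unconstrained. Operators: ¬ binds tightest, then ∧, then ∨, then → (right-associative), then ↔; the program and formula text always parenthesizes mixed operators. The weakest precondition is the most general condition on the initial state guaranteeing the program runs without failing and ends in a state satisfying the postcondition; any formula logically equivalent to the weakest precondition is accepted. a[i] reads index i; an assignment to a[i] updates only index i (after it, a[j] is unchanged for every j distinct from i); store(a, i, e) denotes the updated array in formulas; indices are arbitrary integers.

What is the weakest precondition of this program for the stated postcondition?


Working backward. After the program, the postcondition 3*tab[w + 3] + 1 ≤ 3 must hold; in canonical form it is 3*tab[w + 3] ≤ 2.
Then branch requires 3*tab[2*b + 3] ≤ 2; else branch requires 3*tab[w + 3] ≤ 2.
Before the if: ((n > tab[n + 3] + 3*w + 5 → tab[w + 1] ≤ -9) → 3*tab[2*b + 3] ≤ 2) ∧ ((¬(n > tab[n + 3] + 3*w + 5 → tab[w + 1] ≤ -9)) → 3*tab[w + 3] ≤ 2)
Before b := w + w - 3: ((n > tab[n + 3] + 3*w + 5 → tab[w + 1] ≤ -9) → 3*tab[4*w - 3] ≤ 2) ∧ ((¬(n > tab[n + 3] + 3*w + 5 → tab[w + 1] ≤ -9)) → 3*tab[w + 3] ≤ 2)
Answer: WP = ((n > tab[n + 3] + 3*w + 5 → tab[w + 1] ≤ -9) → 3*tab[4*w - 3] ≤ 2) ∧ ((¬(n > tab[n + 3] + 3*w + 5 → tab[w + 1] ≤ -9)) → 3*tab[w + 3] ≤ 2)


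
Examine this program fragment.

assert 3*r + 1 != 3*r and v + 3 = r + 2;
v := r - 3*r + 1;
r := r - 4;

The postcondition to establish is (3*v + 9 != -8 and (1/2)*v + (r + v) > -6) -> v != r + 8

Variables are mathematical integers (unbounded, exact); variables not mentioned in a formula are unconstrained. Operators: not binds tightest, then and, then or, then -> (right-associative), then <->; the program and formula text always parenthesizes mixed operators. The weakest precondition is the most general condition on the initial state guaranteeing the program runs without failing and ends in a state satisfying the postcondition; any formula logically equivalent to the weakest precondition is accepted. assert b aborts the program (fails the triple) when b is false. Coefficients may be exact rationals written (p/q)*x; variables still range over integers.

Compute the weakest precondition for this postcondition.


Working backward. After the program, the postcondition (3*v + 9 != -8 and (1/2)*v + (r + v) > -6) -> v != r + 8 must hold; in canonical form it is (3*v != -17 and r + (3/2)*v > -6) -> v != r + 8.
Before r := r - 4: (3*v != -17 and r + (3/2)*v > -2) -> v != r + 4
Before v := r - 3*r + 1: (6*r != 20 and 2*r < 7/2) -> 3*r != -3
Before assert 3*r + 1 != 3*r and v + 3 = r + 2: v = r - 1 and ((6*r != 20 and 2*r < 7/2) -> 3*r != -3)
Answer: WP = v = r - 1 and ((6*r != 20 and 2*r < 7/2) -> 3*r != -3)


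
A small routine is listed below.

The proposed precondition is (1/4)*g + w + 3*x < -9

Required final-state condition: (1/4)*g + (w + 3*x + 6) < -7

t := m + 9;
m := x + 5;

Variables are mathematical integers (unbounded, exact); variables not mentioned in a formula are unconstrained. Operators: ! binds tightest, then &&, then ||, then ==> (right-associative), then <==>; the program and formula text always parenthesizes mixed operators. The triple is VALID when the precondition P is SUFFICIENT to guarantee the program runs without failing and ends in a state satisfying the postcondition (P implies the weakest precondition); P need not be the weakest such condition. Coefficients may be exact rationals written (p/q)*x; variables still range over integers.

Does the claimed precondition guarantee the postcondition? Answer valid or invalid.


Working backward. After the program, the postcondition (1/4)*g + (w + 3*x + 6) < -7 must hold; in canonical form it is (1/4)*g + w + 3*x < -13.
Before m := x + 5: (1/4)*g + w + 3*x < -13
Before t := m + 9: (1/4)*g + w + 3*x < -13
The weakest precondition is (1/4)*g + w + 3*x < -13.
Check whether (1/4)*g + w + 3*x < -9 implies it.
Countermodel: at the initial state g = -52, w = 0, x = 0, the precondition holds but the weakest precondition fails.
Answer: invalid


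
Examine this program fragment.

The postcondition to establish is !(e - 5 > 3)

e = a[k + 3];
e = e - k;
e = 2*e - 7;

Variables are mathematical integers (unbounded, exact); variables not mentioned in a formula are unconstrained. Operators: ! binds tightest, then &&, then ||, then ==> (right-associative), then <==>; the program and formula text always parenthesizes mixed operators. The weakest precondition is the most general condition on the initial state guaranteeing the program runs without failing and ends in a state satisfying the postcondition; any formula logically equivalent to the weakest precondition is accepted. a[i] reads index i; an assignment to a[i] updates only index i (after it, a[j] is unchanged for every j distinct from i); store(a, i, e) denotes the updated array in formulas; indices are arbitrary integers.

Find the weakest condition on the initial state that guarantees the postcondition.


Working backward. After the program, the postcondition !(e - 5 > 3) must hold; in canonical form it is !(e > 8).
Before e := 2*e - 7: !(2*e > 15)
Before e := e - k: !(2*e > 2*k + 15)
Before e := a[k + 3]: !(2*a[k + 3] > 2*k + 15)
Answer: WP = !(2*a[k + 3] > 2*k + 15)


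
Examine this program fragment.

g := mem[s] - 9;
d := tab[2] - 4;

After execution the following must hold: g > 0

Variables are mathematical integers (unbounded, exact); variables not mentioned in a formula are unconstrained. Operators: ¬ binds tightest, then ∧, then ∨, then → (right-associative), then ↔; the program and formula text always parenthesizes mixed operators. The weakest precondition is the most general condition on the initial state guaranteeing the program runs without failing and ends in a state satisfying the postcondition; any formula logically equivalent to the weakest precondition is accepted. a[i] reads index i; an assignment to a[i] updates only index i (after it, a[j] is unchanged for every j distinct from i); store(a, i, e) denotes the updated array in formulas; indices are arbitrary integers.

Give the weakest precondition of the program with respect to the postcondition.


Working backward. After the program, g > 0 must hold.
Before d := tab[2] - 4: g > 0
Before g := mem[s] - 9: mem[s] > 9
Answer: WP = mem[s] > 9


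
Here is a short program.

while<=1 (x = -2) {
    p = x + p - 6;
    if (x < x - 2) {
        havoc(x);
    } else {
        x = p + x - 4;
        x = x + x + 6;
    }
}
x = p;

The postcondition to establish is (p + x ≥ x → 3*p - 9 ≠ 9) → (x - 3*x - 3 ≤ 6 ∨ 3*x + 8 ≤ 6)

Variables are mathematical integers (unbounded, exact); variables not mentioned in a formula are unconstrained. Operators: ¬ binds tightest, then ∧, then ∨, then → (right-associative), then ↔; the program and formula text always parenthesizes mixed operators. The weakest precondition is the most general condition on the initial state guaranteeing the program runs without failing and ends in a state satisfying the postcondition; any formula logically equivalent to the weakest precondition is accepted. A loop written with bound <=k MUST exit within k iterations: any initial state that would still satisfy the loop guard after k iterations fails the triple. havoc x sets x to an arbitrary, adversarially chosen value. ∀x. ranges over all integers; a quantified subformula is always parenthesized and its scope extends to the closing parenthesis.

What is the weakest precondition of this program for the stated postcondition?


Working backward. After the program, the postcondition (p + x ≥ x → 3*p - 9 ≠ 9) → (x - 3*x - 3 ≤ 6 ∨ 3*x + 8 ≤ 6) must hold; in canonical form it is (p ≥ 0 → 3*p ≠ 18) → (2*x ≥ -9 ∨ 3*x ≤ -2).
Before x := p: (p ≥ 0 → 3*p ≠ 18) → (2*p ≥ -9 ∨ 3*p ≤ -2)
Before the loop (bound <=1), unroll the exhaustion recursion (WP_0 = exit-now case; WP_j = one more guarded iteration, up to j = 1):
  WP_0: (¬(x = -2)) ∧ ((p ≥ 0 → 3*p ≠ 18) → (2*p ≥ -9 ∨ 3*p ≤ -2))
  WP_1: (x = -2 → ((¬(2*p + 4*x = 12)) ∧ ((p + x ≥ 6 → 3*p + 3*x ≠ 36) → (2*p + 2*x ≥ 3 ∨ 3*p + 3*x ≤ 16)))) ∧ ((¬(x = -2)) → ((p ≥ 0 → 3*p ≠ 18) → (2*p ≥ -9 ∨ 3*p ≤ -2)))
So before the loop: (x = -2 → ((¬(2*p + 4*x = 12)) ∧ ((p + x ≥ 6 → 3*p + 3*x ≠ 36) → (2*p + 2*x ≥ 3 ∨ 3*p + 3*x ≤ 16)))) ∧ ((¬(x = -2)) → ((p ≥ 0 → 3*p ≠ 18) → (2*p ≥ -9 ∨ 3*p ≤ -2)))
Answer: WP = (x = -2 → ((¬(2*p + 4*x = 12)) ∧ ((p + x ≥ 6 → 3*p + 3*x ≠ 36) → (2*p + 2*x ≥ 3 ∨ 3*p + 3*x ≤ 16)))) ∧ ((¬(x = -2)) → ((p ≥ 0 → 3*p ≠ 18) → (2*p ≥ -9 ∨ 3*p ≤ -2)))


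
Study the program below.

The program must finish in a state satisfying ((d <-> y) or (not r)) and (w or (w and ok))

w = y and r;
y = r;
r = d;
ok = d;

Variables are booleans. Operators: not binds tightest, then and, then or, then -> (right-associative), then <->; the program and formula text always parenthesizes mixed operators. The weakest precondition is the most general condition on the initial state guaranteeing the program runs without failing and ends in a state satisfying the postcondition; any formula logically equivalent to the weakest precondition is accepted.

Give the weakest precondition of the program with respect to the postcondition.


Working backward. After the program, ((d <-> y) or (not r)) and (w or (w and ok)) must hold.
Before ok := d: ((d <-> y) or (not r)) and (w or (w and d))
Before r := d: ((d <-> y) or (not d)) and (w or (w and d))
Before y := r: ((d <-> r) or (not d)) and (w or (w and d))
Before w := y and r: ((d <-> r) or (not d)) and ((y and r) or (y and r and d))
Answer: WP = ((d <-> r) or (not d)) and ((y and r) or (y and r and d))


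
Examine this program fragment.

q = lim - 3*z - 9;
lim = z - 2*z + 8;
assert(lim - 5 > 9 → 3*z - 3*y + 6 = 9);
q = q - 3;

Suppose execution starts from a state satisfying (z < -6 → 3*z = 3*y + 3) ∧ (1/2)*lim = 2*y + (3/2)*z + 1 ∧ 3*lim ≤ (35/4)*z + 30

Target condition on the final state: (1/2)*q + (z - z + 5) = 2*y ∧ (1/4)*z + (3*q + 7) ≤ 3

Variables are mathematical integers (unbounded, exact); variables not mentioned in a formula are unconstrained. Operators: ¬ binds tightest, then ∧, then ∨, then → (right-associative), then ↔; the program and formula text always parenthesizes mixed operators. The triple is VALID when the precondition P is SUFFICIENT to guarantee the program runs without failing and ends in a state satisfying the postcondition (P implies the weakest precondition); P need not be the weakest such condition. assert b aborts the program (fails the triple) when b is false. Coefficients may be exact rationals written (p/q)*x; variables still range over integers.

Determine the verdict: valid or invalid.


Working backward. After the program, the postcondition (1/2)*q + (z - z + 5) = 2*y ∧ (1/4)*z + (3*q + 7) ≤ 3 must hold; in canonical form it is (1/2)*q = 2*y - 5 ∧ 3*q + (1/4)*z ≤ -4.
Before q := q - 3: (1/2)*q = 2*y - 7/2 ∧ 3*q + (1/4)*z ≤ 5
Before assert lim - 5 > 9 → 3*z - 3*y + 6 = 9: (lim > 14 → 3*z = 3*y + 3) ∧ (1/2)*q = 2*y - 7/2 ∧ 3*q + (1/4)*z ≤ 5
Before lim := z - 2*z + 8: (z < -6 → 3*z = 3*y + 3) ∧ (1/2)*q = 2*y - 7/2 ∧ 3*q + (1/4)*z ≤ 5
Before q := lim - 3*z - 9: (z < -6 → 3*z = 3*y + 3) ∧ (1/2)*lim = 2*y + (3/2)*z + 1 ∧ 3*lim ≤ (35/4)*z + 32
The weakest precondition is (z < -6 → 3*z = 3*y + 3) ∧ (1/2)*lim = 2*y + (3/2)*z + 1 ∧ 3*lim ≤ (35/4)*z + 32.
Check whether (z < -6 → 3*z = 3*y + 3) ∧ (1/2)*lim = 2*y + (3/2)*z + 1 ∧ 3*lim ≤ (35/4)*z + 30 implies it.
Every state satisfying the precondition satisfies the weakest precondition: the implication holds.
Answer: valid


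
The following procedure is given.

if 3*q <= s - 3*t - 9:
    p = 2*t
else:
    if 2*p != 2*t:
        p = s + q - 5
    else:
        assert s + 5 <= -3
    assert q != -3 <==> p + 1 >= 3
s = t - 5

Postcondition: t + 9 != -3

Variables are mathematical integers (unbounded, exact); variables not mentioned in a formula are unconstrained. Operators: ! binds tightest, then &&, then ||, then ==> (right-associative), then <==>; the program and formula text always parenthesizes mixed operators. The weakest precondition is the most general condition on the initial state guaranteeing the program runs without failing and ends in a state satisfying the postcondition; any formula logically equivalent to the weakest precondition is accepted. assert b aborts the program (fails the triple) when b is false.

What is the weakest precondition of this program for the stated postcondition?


Working backward. After the program, the postcondition t + 9 != -3 must hold; in canonical form it is t != -12.
Before s := t - 5: t != -12
Then branch requires t != -12; else branch requires (2*p != 2*t ==> ((q != -3 <==> q + s >= 7) && t != -12)) && ((!(2*p != 2*t)) ==> (s <= -8 && (q != -3 <==> p >= 2) && t != -12)).
Before the if: (3*q + 3*t <= s - 9 ==> t != -12) && ((!(3*q + 3*t <= s - 9)) ==> ((2*p != 2*t ==> ((q != -3 <==> q + s >= 7) && t != -12)) && ((!(2*p != 2*t)) ==> (s <= -8 && (q != -3 <==> p >= 2) && t != -12))))
Answer: WP = (3*q + 3*t <= s - 9 ==> t != -12) && ((!(3*q + 3*t <= s - 9)) ==> ((2*p != 2*t ==> ((q != -3 <==> q + s >= 7) && t != -12)) && ((!(2*p != 2*t)) ==> (s <= -8 && (q != -3 <==> p >= 2) && t != -12))))


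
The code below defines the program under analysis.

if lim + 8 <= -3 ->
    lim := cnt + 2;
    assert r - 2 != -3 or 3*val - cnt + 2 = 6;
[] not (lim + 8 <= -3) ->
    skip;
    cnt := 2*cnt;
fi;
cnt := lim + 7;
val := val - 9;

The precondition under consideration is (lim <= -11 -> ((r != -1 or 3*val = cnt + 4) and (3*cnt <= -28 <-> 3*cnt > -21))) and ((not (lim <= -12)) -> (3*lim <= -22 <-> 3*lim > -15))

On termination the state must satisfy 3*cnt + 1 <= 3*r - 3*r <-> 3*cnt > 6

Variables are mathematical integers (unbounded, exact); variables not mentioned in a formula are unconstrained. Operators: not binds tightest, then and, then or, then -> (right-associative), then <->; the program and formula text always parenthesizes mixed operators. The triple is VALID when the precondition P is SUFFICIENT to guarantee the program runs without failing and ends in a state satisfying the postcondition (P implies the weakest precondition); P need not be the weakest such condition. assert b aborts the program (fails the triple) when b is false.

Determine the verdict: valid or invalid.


Working backward. After the program, the postcondition 3*cnt + 1 <= 3*r - 3*r <-> 3*cnt > 6 must hold; in canonical form it is 3*cnt <= -1 <-> 3*cnt > 6.
Before val := val - 9: 3*cnt <= -1 <-> 3*cnt > 6
Before cnt := lim + 7: 3*lim <= -22 <-> 3*lim > -15
Then branch requires (r != -1 or 3*val = cnt + 4) and (3*cnt <= -28 <-> 3*cnt > -21); else branch requires 3*lim <= -22 <-> 3*lim > -15.
Before the if: (lim <= -11 -> ((r != -1 or 3*val = cnt + 4) and (3*cnt <= -28 <-> 3*cnt > -21))) and ((not (lim <= -11)) -> (3*lim <= -22 <-> 3*lim > -15))
The weakest precondition is (lim <= -11 -> ((r != -1 or 3*val = cnt + 4) and (3*cnt <= -28 <-> 3*cnt > -21))) and ((not (lim <= -11)) -> (3*lim <= -22 <-> 3*lim > -15)).
Check whether (lim <= -11 -> ((r != -1 or 3*val = cnt + 4) and (3*cnt <= -28 <-> 3*cnt > -21))) and ((not (lim <= -12)) -> (3*lim <= -22 <-> 3*lim > -15)) implies it.
Every state satisfying the precondition satisfies the weakest precondition: the implication holds.
Answer: valid


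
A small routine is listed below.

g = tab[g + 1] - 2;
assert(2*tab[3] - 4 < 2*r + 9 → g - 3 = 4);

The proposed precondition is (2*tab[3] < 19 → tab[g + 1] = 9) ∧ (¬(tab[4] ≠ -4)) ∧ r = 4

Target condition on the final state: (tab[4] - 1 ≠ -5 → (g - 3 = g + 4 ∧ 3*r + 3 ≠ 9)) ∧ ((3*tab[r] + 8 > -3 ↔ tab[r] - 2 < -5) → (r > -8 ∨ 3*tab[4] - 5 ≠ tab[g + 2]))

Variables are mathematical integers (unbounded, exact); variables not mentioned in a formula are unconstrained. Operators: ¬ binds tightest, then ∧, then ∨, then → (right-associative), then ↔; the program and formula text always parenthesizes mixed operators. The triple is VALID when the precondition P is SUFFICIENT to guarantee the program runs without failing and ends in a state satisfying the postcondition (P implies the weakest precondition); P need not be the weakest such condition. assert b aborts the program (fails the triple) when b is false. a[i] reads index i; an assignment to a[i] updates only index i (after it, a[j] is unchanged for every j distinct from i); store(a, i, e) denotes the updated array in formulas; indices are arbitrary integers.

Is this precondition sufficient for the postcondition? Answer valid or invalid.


Working backward. After the program, the postcondition (tab[4] - 1 ≠ -5 → (g - 3 = g + 4 ∧ 3*r + 3 ≠ 9)) ∧ ((3*tab[r] + 8 > -3 ↔ tab[r] - 2 < -5) → (r > -8 ∨ 3*tab[4] - 5 ≠ tab[g + 2])) must hold; in canonical form it is (¬(tab[4] ≠ -4)) ∧ ((3*tab[r] > -11 ↔ tab[r] < -3) → (r > -8 ∨ 3*tab[4] ≠ tab[g + 2] + 5)).
Before assert 2*tab[3] - 4 < 2*r + 9 → g - 3 = 4: (2*tab[3] < 2*r + 13 → g = 7) ∧ (¬(tab[4] ≠ -4)) ∧ ((3*tab[r] > -11 ↔ tab[r] < -3) → (r > -8 ∨ 3*tab[4] ≠ tab[g + 2] + 5))
Before g := tab[g + 1] - 2: (2*tab[3] < 2*r + 13 → tab[g + 1] = 9) ∧ (¬(tab[4] ≠ -4)) ∧ ((3*tab[r] > -11 ↔ tab[r] < -3) → (r > -8 ∨ 3*tab[4] ≠ tab[tab[g + 1]] + 5))
The weakest precondition is (2*tab[3] < 2*r + 13 → tab[g + 1] = 9) ∧ (¬(tab[4] ≠ -4)) ∧ ((3*tab[r] > -11 ↔ tab[r] < -3) → (r > -8 ∨ 3*tab[4] ≠ tab[tab[g + 1]] + 5)).
Check whether (2*tab[3] < 19 → tab[g + 1] = 9) ∧ (¬(tab[4] ≠ -4)) ∧ r = 4 implies it.
Countermodel: at the initial state g = 1, r = 4, tab = {[2] = 5, [3] = 10, [4] = -4, [5] = 10, elsewhere 10}, the precondition holds but the weakest precondition fails.
Answer: invalid


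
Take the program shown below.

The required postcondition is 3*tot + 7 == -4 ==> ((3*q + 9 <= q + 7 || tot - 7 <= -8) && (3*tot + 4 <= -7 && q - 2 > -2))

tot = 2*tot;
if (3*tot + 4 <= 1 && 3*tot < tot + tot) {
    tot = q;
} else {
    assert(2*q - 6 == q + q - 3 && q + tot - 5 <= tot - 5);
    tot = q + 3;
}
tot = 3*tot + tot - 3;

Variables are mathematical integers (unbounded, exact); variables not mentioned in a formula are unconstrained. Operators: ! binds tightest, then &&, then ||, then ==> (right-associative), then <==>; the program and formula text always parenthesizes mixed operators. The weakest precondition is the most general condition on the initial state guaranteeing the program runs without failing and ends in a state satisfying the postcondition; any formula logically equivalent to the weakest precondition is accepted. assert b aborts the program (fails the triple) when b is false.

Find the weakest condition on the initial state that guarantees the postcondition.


Working backward. After the program, the postcondition 3*tot + 7 == -4 ==> ((3*q + 9 <= q + 7 || tot - 7 <= -8) && (3*tot + 4 <= -7 && q - 2 > -2)) must hold; in canonical form it is 3*tot == -11 ==> ((2*q <= -2 || tot <= -1) && 3*tot <= -11 && q > 0).
Before tot := 3*tot + tot - 3: 12*tot == -2 ==> ((2*q <= -2 || 4*tot <= 2) && 12*tot <= -2 && q > 0)
Then branch requires 12*q == -2 ==> ((2*q <= -2 || 4*q <= 2) && 12*q <= -2 && q > 0); else branch requires false.
Before the if: ((3*tot <= -3 && tot < 0) ==> (12*q == -2 ==> ((2*q <= -2 || 4*q <= 2) && 12*q <= -2 && q > 0))) && 3*tot <= -3 && tot < 0
Before tot := 2*tot: ((6*tot <= -3 && 2*tot < 0) ==> (12*q == -2 ==> ((2*q <= -2 || 4*q <= 2) && 12*q <= -2 && q > 0))) && 6*tot <= -3 && 2*tot < 0
Answer: WP = ((6*tot <= -3 && 2*tot < 0) ==> (12*q == -2 ==> ((2*q <= -2 || 4*q <= 2) && 12*q <= -2 && q > 0))) && 6*tot <= -3 && 2*tot < 0


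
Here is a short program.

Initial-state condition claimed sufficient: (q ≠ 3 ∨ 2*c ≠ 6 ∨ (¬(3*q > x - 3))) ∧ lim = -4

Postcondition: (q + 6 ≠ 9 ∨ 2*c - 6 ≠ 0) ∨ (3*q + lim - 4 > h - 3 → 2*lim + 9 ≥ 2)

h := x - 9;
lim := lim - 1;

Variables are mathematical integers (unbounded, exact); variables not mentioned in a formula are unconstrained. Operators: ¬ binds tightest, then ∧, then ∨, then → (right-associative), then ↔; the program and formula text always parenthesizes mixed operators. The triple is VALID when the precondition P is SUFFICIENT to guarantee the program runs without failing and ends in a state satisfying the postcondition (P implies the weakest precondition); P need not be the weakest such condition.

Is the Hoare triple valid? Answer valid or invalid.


Working backward. After the program, the postcondition (q + 6 ≠ 9 ∨ 2*c - 6 ≠ 0) ∨ (3*q + lim - 4 > h - 3 → 2*lim + 9 ≥ 2) must hold; in canonical form it is q ≠ 3 ∨ 2*c ≠ 6 ∨ (lim + 3*q > h + 1 → 2*lim ≥ -7).
Before lim := lim - 1: q ≠ 3 ∨ 2*c ≠ 6 ∨ (lim + 3*q > h + 2 → 2*lim ≥ -5)
Before h := x - 9: q ≠ 3 ∨ 2*c ≠ 6 ∨ (lim + 3*q > x - 7 → 2*lim ≥ -5)
The weakest precondition is q ≠ 3 ∨ 2*c ≠ 6 ∨ (lim + 3*q > x - 7 → 2*lim ≥ -5).
Check whether (q ≠ 3 ∨ 2*c ≠ 6 ∨ (¬(3*q > x - 3))) ∧ lim = -4 implies it.
Every state satisfying the precondition satisfies the weakest precondition: the implication holds.
Answer: valid


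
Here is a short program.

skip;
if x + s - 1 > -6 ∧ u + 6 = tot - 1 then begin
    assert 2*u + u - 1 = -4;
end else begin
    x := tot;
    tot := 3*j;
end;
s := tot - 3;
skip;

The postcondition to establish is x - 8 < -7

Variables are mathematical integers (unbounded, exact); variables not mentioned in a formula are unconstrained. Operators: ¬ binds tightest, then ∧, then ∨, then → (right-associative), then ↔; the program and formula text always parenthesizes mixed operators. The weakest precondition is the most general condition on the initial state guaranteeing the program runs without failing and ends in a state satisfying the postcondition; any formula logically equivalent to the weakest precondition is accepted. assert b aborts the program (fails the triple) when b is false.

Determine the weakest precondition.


Working backward. After the program, the postcondition x - 8 < -7 must hold; in canonical form it is x < 1.
Before skip: x < 1
Before s := tot - 3: x < 1
Then branch requires 3*u = -3 ∧ x < 1; else branch requires tot < 1.
Before the if: ((s + x > -5 ∧ u = tot - 7) → (3*u = -3 ∧ x < 1)) ∧ ((¬(s + x > -5 ∧ u = tot - 7)) → tot < 1)
Before skip: ((s + x > -5 ∧ u = tot - 7) → (3*u = -3 ∧ x < 1)) ∧ ((¬(s + x > -5 ∧ u = tot - 7)) → tot < 1)
Answer: WP = ((s + x > -5 ∧ u = tot - 7) → (3*u = -3 ∧ x < 1)) ∧ ((¬(s + x > -5 ∧ u = tot - 7)) → tot < 1)


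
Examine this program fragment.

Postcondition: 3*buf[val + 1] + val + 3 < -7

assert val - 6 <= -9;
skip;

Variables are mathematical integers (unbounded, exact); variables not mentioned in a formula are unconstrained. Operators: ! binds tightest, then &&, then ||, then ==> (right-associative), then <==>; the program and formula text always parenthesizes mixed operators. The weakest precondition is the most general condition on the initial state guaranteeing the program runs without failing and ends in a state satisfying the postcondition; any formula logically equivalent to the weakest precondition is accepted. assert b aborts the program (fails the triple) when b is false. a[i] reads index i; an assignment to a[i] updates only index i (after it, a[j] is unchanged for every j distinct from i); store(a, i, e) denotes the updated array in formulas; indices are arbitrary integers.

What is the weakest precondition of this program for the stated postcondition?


Working backward. After the program, the postcondition 3*buf[val + 1] + val + 3 < -7 must hold; in canonical form it is 3*buf[val + 1] + val < -10.
Before skip: 3*buf[val + 1] + val < -10
Before assert val - 6 <= -9: val <= -3 && 3*buf[val + 1] + val < -10
Answer: WP = val <= -3 && 3*buf[val + 1] + val < -10


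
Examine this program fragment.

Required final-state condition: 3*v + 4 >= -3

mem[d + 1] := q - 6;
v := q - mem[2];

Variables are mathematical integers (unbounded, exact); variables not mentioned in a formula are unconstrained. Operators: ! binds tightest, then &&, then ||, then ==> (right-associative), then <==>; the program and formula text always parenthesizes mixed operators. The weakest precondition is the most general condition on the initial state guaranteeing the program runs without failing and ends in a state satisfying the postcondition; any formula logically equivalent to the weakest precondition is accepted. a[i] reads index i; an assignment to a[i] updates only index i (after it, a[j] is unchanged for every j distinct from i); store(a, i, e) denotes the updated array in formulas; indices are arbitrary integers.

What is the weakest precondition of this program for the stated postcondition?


Working backward. After the program, the postcondition 3*v + 4 >= -3 must hold; in canonical form it is 3*v >= -7.
Before v := q - mem[2]: 3*q >= 3*mem[2] - 7
Before mem[d + 1] := q - 6: 3*q >= 3*store(mem, d + 1, q - 6)[2] - 7
Answer: WP = 3*q >= 3*store(mem, d + 1, q - 6)[2] - 7


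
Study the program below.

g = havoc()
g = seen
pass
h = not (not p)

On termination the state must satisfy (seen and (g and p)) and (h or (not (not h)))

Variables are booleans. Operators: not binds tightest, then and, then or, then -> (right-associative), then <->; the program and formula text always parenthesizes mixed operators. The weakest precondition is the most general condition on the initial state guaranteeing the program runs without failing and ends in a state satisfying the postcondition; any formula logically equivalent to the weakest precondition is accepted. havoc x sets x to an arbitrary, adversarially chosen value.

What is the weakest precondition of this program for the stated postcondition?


Working backward. After the program, the postcondition (seen and (g and p)) and (h or (not (not h))) must hold; in canonical form it is seen and g and p and h.
Before h := not (not p): seen and g and p
Before skip: seen and g and p
Before g := seen: seen and p
Before havoc g: seen and p
Answer: WP = seen and p


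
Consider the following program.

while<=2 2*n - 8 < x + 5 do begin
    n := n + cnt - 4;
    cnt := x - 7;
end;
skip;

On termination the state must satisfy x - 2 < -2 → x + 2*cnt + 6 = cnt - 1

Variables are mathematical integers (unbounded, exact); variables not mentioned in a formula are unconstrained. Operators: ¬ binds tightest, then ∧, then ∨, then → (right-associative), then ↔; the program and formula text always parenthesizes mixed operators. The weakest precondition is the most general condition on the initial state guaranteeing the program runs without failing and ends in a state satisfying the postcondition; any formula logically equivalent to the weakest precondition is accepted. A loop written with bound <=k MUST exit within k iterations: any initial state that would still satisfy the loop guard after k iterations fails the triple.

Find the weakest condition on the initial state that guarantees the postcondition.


Working backward. After the program, the postcondition x - 2 < -2 → x + 2*cnt + 6 = cnt - 1 must hold; in canonical form it is x < 0 → cnt + x = -7.
Before skip: x < 0 → cnt + x = -7
Before the loop (bound <=2), unroll the exhaustion recursion (WP_0 = exit-now case; WP_j = one more guarded iteration, up to j = 2):
  WP_0: (¬(2*n < x + 13)) ∧ (x < 0 → cnt + x = -7)
  WP_1: (2*n < x + 13 → ((¬(2*cnt + 2*n < x + 21)) ∧ (x < 0 → 2*x = 0))) ∧ ((¬(2*n < x + 13)) → (x < 0 → cnt + x = -7))
  WP_2: (2*n < x + 13 → ((2*cnt + 2*n < x + 21 → ((¬(2*cnt + 2*n + x < 43)) ∧ (x < 0 → 2*x = 0))) ∧ ((¬(2*cnt + 2*n < x + 21)) → (x < 0 → 2*x = 0)))) ∧ ((¬(2*n < x + 13)) → (x < 0 → cnt + x = -7))
So before the loop: (2*n < x + 13 → ((2*cnt + 2*n < x + 21 → ((¬(2*cnt + 2*n + x < 43)) ∧ (x < 0 → 2*x = 0))) ∧ ((¬(2*cnt + 2*n < x + 21)) → (x < 0 → 2*x = 0)))) ∧ ((¬(2*n < x + 13)) → (x < 0 → cnt + x = -7))
Answer: WP = (2*n < x + 13 → ((2*cnt + 2*n < x + 21 → ((¬(2*cnt + 2*n + x < 43)) ∧ (x < 0 → 2*x = 0))) ∧ ((¬(2*cnt + 2*n < x + 21)) → (x < 0 → 2*x = 0)))) ∧ ((¬(2*n < x + 13)) → (x < 0 → cnt + x = -7))


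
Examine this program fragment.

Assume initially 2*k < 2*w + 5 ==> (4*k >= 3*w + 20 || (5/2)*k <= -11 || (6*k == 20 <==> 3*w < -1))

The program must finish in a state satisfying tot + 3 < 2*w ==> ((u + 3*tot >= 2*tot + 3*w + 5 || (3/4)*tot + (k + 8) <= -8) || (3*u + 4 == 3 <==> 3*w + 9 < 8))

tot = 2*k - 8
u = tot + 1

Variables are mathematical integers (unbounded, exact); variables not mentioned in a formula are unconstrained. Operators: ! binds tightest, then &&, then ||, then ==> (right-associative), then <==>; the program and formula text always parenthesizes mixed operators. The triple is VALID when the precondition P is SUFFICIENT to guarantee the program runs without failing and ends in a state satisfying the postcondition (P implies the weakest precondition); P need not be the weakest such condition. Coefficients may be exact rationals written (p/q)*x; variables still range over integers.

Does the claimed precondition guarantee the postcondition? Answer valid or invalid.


Working backward. After the program, the postcondition tot + 3 < 2*w ==> ((u + 3*tot >= 2*tot + 3*w + 5 || (3/4)*tot + (k + 8) <= -8) || (3*u + 4 == 3 <==> 3*w + 9 < 8)) must hold; in canonical form it is tot < 2*w - 3 ==> (tot + u >= 3*w + 5 || k + (3/4)*tot <= -16 || (3*u == -1 <==> 3*w < -1)).
Before u := tot + 1: tot < 2*w - 3 ==> (2*tot >= 3*w + 4 || k + (3/4)*tot <= -16 || (3*tot == -4 <==> 3*w < -1))
Before tot := 2*k - 8: 2*k < 2*w + 5 ==> (4*k >= 3*w + 20 || (5/2)*k <= -10 || (6*k == 20 <==> 3*w < -1))
The weakest precondition is 2*k < 2*w + 5 ==> (4*k >= 3*w + 20 || (5/2)*k <= -10 || (6*k == 20 <==> 3*w < -1)).
Check whether 2*k < 2*w + 5 ==> (4*k >= 3*w + 20 || (5/2)*k <= -11 || (6*k == 20 <==> 3*w < -1)) implies it.
Every state satisfying the precondition satisfies the weakest precondition: the implication holds.
Answer: valid


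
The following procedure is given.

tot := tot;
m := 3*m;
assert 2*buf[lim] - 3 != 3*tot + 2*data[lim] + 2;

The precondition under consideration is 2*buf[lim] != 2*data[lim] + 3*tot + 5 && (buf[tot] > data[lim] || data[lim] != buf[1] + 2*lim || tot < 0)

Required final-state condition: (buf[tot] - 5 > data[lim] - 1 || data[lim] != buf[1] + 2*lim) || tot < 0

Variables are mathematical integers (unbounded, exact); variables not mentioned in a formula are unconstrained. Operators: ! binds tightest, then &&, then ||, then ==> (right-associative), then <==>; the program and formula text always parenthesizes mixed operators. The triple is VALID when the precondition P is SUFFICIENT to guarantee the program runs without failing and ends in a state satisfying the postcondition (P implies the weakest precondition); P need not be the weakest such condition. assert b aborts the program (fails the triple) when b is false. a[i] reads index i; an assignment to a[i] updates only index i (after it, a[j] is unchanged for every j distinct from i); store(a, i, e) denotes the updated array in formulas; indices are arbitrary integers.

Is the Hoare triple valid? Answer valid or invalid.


Working backward. After the program, the postcondition (buf[tot] - 5 > data[lim] - 1 || data[lim] != buf[1] + 2*lim) || tot < 0 must hold; in canonical form it is buf[tot] > data[lim] + 4 || data[lim] != buf[1] + 2*lim || tot < 0.
Before assert 2*buf[lim] - 3 != 3*tot + 2*data[lim] + 2: 2*buf[lim] != 2*data[lim] + 3*tot + 5 && (buf[tot] > data[lim] + 4 || data[lim] != buf[1] + 2*lim || tot < 0)
Before m := 3*m: 2*buf[lim] != 2*data[lim] + 3*tot + 5 && (buf[tot] > data[lim] + 4 || data[lim] != buf[1] + 2*lim || tot < 0)
Before tot := tot: 2*buf[lim] != 2*data[lim] + 3*tot + 5 && (buf[tot] > data[lim] + 4 || data[lim] != buf[1] + 2*lim || tot < 0)
The weakest precondition is 2*buf[lim] != 2*data[lim] + 3*tot + 5 && (buf[tot] > data[lim] + 4 || data[lim] != buf[1] + 2*lim || tot < 0).
Check whether 2*buf[lim] != 2*data[lim] + 3*tot + 5 && (buf[tot] > data[lim] || data[lim] != buf[1] + 2*lim || tot < 0) implies it.
Countermodel: at the initial state buf = {[0] = 3, [1] = 0, elsewhere 3}, data = {[0] = 0, [1] = 0, elsewhere 0}, lim = 0, tot = 0, the precondition holds but the weakest precondition fails.
Answer: invalid
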